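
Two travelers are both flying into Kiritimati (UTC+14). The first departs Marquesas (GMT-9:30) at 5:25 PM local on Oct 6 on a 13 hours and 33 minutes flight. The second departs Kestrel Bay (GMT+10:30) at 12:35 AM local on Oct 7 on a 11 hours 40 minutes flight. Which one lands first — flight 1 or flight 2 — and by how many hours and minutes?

Flight 1 in UTC: 5:25 PM + 9:30 = 2:55 AM on Oct 7.
+13 hours and 33 minutes → arrive 4:28 PM UTC on Oct 7.
Flight 2 in UTC: 12:35 AM − 10:30 = 2:05 PM on Oct 6.
+11 hours 40 minutes → arrive 1:45 AM UTC on Oct 7.
Flight 2 lands earlier by 14 hours 43 minutes.

the second, by 14 hours 43 minutes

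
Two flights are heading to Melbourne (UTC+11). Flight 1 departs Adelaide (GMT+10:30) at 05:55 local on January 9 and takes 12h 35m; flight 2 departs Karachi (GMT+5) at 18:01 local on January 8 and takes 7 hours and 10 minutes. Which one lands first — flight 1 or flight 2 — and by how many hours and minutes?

the second, by 11 hours 49 minutes

Flight 1 in UTC: 05:55 − 10:30 = 19:25 on Jan 8.
+12 hours and 35 minutes → arrive 08:00 UTC on Jan 9.
Flight 2 in UTC: 18:01 − 5:00 = 13:01 on Jan 8.
+7 hours 10 minutes → arrive 20:11 UTC on Jan 8.
Flight 2 lands earlier by 11 hours 49 minutes.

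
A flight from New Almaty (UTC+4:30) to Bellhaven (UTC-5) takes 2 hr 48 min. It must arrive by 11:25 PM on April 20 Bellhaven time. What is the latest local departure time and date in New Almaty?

Target arrival in UTC: 11:25 PM + 5:00 = 4:25 AM on Apr 21.
Subtract 2 hours 48 minutes → departure 1:37 AM UTC on Apr 21.
New Almaty is UTC+4:30: 1:37 AM + 4:30 = 6:07 AM on Apr 21.

6:07 AM on April 21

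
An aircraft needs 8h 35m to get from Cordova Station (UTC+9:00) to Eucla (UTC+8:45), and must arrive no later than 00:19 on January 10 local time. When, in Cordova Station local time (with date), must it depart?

15:59 on January 9

Target arrival in UTC: 00:19 − 8:45 = 15:34 on Jan 9.
Subtract 8 hours and 35 minutes → departure 06:59 UTC on Jan 9.
Cordova Station is UTC+9:00: 06:59 + 9:00 = 15:59 on Jan 9.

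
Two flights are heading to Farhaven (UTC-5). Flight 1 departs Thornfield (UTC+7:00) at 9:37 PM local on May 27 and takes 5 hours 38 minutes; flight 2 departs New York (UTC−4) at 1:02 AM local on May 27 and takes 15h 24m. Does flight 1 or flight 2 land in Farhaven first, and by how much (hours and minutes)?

the first, by 11 minutes

Flight 1 in UTC: 9:37 PM − 7:00 = 2:37 PM on May 27.
+5 hours 38 minutes → arrive 8:15 PM UTC on May 27.
Flight 2 in UTC: 1:02 AM + 4:00 = 5:02 AM on May 27.
+15 hours 24 minutes → arrive 8:26 PM UTC on May 27.
Flight 1 lands earlier by 11 minutes.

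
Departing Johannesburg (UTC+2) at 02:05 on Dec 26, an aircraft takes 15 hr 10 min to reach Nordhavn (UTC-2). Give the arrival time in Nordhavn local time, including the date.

13:15 on Dec 26

Convert departure to UTC: 02:05 − 2:00 = 00:05 UTC on Dec 26.
Add 15 hours 10 minutes travel time → 15:15 UTC.
Nordhavn is UTC−2:00, so local arrival = 15:15 − 2:00 = 13:15 on Dec 26.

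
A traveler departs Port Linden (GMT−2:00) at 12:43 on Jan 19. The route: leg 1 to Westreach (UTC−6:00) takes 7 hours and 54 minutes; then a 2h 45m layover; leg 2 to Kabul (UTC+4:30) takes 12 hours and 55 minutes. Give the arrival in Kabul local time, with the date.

Convert departure to UTC: 12:43 + 2:00 = 14:43 UTC on Jan 19.
Add 7 hours and 54 minutes leg 1 → 22:37 UTC.
Add 2 hours 45 minutes layover in Westreach → 01:22 UTC (Jan 20).
Add 12 hours 55 minutes leg 2 → 14:17 UTC.
Kabul is UTC+4:30, so local arrival = 14:17 + 4:30 = 18:47 on Jan 20.

18:47 on Jan 20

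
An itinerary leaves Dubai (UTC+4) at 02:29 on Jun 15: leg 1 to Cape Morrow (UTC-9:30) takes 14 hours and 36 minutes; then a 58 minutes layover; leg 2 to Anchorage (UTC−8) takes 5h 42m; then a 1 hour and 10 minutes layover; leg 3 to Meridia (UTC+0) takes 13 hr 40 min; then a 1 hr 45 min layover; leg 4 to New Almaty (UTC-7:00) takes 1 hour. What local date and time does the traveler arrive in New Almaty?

06:20 on June 16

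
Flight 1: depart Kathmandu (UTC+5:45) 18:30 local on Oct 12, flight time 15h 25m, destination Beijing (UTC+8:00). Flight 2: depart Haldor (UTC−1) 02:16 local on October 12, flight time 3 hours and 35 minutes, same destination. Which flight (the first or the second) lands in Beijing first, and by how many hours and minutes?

the second, by 21 hours 19 minutes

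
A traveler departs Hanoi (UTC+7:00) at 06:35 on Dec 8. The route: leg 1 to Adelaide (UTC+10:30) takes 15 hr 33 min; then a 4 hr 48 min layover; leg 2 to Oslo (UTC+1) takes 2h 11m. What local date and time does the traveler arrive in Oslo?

Convert departure to UTC: 06:35 − 7:00 = 23:35 UTC on Dec 7.
Add 15 hours 33 minutes leg 1 → 15:08 UTC (Dec 8).
Add 4 hours 48 minutes layover in Adelaide → 19:56 UTC.
Add 2 hours 11 minutes leg 2 → 22:07 UTC.
Oslo is UTC+1:00, so local arrival = 22:07 + 1:00 = 23:07 on Dec 8.

23:07 on Dec 8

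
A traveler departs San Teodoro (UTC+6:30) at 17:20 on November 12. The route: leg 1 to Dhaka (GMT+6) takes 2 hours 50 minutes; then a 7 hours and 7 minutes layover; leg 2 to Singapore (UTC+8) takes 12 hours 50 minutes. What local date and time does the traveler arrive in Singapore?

Convert departure to UTC: 17:20 − 6:30 = 10:50 UTC on Nov 12.
Add 2 hours and 50 minutes leg 1 → 13:40 UTC.
Add 7 hours and 7 minutes layover in Dhaka → 20:47 UTC.
Add 12 hours 50 minutes leg 2 → 09:37 UTC (Nov 13).
Singapore is UTC+8:00, so local arrival = 09:37 + 8:00 = 17:37 on Nov 13.

17:37 on Nov 13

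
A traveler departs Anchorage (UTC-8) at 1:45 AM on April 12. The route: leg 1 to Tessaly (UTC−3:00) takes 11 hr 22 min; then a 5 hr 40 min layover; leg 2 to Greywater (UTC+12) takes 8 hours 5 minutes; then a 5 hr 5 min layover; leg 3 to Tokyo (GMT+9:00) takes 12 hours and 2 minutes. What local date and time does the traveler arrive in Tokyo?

Convert departure to UTC: 1:45 AM + 8:00 = 9:45 AM UTC on Apr 12.
Add 11 hours 22 minutes leg 1 → 9:07 PM UTC.
Add 5 hours 40 minutes layover in Tessaly → 2:47 AM UTC (Apr 13).
Add 8 hours and 5 minutes leg 2 → 10:52 AM UTC.
Add 5 hours 5 minutes layover in Greywater → 3:57 PM UTC.
Add 12 hours 2 minutes leg 3 → 3:59 AM UTC (Apr 14).
Tokyo is UTC+9:00, so local arrival = 3:59 AM + 9:00 = 12:59 PM on Apr 14.

12:59 PM on April 14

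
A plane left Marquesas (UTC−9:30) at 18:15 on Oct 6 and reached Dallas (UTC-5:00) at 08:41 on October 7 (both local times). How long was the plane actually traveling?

Departure in UTC: 18:15 + 9:30 = 03:45 on Oct 7.
Arrival in UTC: 08:41 + 5:00 = 13:41 on Oct 7.
Elapsed = 13:41 − 03:45 = 9 hours 56 minutes.

9 hours 56 minutes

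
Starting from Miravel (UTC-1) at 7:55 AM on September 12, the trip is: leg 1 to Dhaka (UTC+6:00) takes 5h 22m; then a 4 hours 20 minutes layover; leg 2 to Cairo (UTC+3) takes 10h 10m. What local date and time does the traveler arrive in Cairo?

Convert departure to UTC: 7:55 AM + 1:00 = 8:55 AM UTC on Sep 12.
Add 5 hours and 22 minutes leg 1 → 2:17 PM UTC.
Add 4 hours and 20 minutes layover in Dhaka → 6:37 PM UTC.
Add 10 hours and 10 minutes leg 2 → 4:47 AM UTC (Sep 13).
Cairo is UTC+3:00, so local arrival = 4:47 AM + 3:00 = 7:47 AM on Sep 13.

7:47 AM on September 13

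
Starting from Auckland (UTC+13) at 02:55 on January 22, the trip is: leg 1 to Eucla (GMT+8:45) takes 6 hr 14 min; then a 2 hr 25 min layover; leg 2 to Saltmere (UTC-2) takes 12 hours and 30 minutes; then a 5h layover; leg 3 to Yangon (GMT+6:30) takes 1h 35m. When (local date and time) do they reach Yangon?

00:09 on January 23

Convert departure to UTC: 02:55 − 13:00 = 13:55 UTC on Jan 21.
Add 6 hours 14 minutes leg 1 → 20:09 UTC.
Add 2 hours 25 minutes layover in Eucla → 22:34 UTC.
Add 12 hours and 30 minutes leg 2 → 11:04 UTC (Jan 22).
Add 5 hours layover in Saltmere → 16:04 UTC.
Add 1 hour and 35 minutes leg 3 → 17:39 UTC.
Yangon is UTC+6:30, so local arrival = 17:39 + 6:30 = 00:09 on Jan 23.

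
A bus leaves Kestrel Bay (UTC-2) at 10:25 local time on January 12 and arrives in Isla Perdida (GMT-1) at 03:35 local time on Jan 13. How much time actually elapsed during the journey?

16 hours 10 minutes

Isla Perdida is 1:00 ahead of Kestrel Bay.
Clock-face elapsed time (ignoring zones) is 17 hours 10 minutes.
Actual elapsed = 17 hours 10 minutes − 1:00 = 16 hours 10 minutes.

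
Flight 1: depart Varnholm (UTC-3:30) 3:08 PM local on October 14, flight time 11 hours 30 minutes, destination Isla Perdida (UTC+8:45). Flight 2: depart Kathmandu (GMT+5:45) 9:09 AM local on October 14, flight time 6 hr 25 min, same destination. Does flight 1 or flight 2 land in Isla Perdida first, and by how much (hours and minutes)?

Flight 1 in UTC: 3:08 PM + 3:30 = 6:38 PM on Oct 14.
+11 hours and 30 minutes → arrive 6:08 AM UTC on Oct 15.
Flight 2 in UTC: 9:09 AM − 5:45 = 3:24 AM on Oct 14.
+6 hours and 25 minutes → arrive 9:49 AM UTC on Oct 14.
Flight 2 lands earlier by 20 hours 19 minutes.

the second, by 20 hours 19 minutes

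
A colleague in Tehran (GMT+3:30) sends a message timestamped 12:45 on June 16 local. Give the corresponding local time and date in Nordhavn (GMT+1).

10:15 on June 16

Nordhavn is 2:30 behind Tehran.
Shift by the zone difference: 12:45 − 2:30 = 10:15 on Jun 16 in Nordhavn.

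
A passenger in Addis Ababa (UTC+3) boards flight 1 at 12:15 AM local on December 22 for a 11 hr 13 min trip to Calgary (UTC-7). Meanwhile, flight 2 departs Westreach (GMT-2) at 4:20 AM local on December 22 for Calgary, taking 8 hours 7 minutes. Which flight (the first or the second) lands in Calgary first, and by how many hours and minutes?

Flight 1 in UTC: 12:15 AM − 3:00 = 9:15 PM on Dec 21.
+11 hours 13 minutes → arrive 8:28 AM UTC on Dec 22.
Flight 2 in UTC: 4:20 AM + 2:00 = 6:20 AM on Dec 22.
+8 hours 7 minutes → arrive 2:27 PM UTC on Dec 22.
Flight 1 lands earlier by 5 hours 59 minutes.

the first, by 5 hours 59 minutes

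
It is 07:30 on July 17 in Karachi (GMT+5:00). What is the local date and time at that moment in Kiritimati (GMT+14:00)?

In UTC: 07:30 − 5:00 = 02:30 on Jul 17.
Kiritimati is UTC+14:00: 02:30 + 14:00 = 16:30 on Jul 17.

16:30 on July 17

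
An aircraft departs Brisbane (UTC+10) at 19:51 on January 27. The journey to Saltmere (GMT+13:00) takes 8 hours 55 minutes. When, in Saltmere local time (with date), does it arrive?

07:46 on January 28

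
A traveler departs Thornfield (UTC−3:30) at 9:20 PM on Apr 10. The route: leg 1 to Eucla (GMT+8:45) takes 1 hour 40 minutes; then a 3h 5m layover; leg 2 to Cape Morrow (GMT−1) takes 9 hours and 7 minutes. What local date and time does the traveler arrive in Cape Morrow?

1:42 PM on April 11

Convert departure to UTC: 9:20 PM + 3:30 = 12:50 AM UTC on Apr 11.
Add 1 hour 40 minutes leg 1 → 2:30 AM UTC.
Add 3 hours 5 minutes layover in Eucla → 5:35 AM UTC.
Add 9 hours and 7 minutes leg 2 → 2:42 PM UTC.
Cape Morrow is UTC−1:00, so local arrival = 2:42 PM − 1:00 = 1:42 PM on Apr 11.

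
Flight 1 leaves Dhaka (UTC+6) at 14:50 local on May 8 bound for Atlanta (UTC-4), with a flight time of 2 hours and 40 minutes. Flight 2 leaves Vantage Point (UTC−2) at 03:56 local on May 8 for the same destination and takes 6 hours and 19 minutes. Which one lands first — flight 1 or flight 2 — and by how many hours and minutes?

Flight 1 in UTC: 14:50 − 6:00 = 08:50 on May 8.
+2 hours and 40 minutes → arrive 11:30 UTC on May 8.
Flight 2 in UTC: 03:56 + 2:00 = 05:56 on May 8.
+6 hours and 19 minutes → arrive 12:15 UTC on May 8.
Flight 1 lands earlier by 45 minutes.

the first, by 45 minutes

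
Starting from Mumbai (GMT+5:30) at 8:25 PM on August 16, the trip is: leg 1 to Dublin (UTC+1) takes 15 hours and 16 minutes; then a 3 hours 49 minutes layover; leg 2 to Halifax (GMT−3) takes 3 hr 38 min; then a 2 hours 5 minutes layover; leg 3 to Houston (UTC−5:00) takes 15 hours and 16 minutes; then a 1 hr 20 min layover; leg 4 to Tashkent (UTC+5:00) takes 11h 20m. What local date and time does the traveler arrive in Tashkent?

12:39 AM on August 19

Convert departure to UTC: 8:25 PM − 5:30 = 2:55 PM UTC on Aug 16.
Add 15 hours and 16 minutes leg 1 → 6:11 AM UTC (Aug 17).
Add 3 hours and 49 minutes layover in Dublin → 10:00 AM UTC.
Add 3 hours 38 minutes leg 2 → 1:38 PM UTC.
Add 2 hours 5 minutes layover in Halifax → 3:43 PM UTC.
Add 15 hours and 16 minutes leg 3 → 6:59 AM UTC (Aug 18).
Add 1 hour 20 minutes layover in Houston → 8:19 AM UTC.
Add 11 hours 20 minutes leg 4 → 7:39 PM UTC.
Tashkent is UTC+5:00, so local arrival = 7:39 PM + 5:00 = 12:39 AM on Aug 19.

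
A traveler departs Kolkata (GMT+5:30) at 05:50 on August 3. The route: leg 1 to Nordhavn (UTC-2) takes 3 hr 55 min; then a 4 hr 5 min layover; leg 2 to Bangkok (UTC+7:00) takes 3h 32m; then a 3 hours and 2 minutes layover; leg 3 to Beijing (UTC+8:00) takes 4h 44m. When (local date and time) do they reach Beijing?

03:38 on August 4

Convert departure to UTC: 05:50 − 5:30 = 00:20 UTC on Aug 3.
Add 3 hours 55 minutes leg 1 → 04:15 UTC.
Add 4 hours and 5 minutes layover in Nordhavn → 08:20 UTC.
Add 3 hours and 32 minutes leg 2 → 11:52 UTC.
Add 3 hours and 2 minutes layover in Bangkok → 14:54 UTC.
Add 4 hours and 44 minutes leg 3 → 19:38 UTC.
Beijing is UTC+8:00, so local arrival = 19:38 + 8:00 = 03:38 on Aug 4.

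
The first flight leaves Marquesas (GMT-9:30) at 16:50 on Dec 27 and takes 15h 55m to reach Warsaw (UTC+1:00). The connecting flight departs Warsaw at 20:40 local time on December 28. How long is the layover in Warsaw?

Convert departure to UTC: 16:50 + 9:30 = 02:20 UTC on Dec 28.
Add 15 hours 55 minutes flight time → 18:15 UTC.
Warsaw is UTC+1:00, so local arrival = 18:15 + 1:00 = 19:15 on Dec 28.
Layover = 20:40 − 19:15 = 1 hour 25 minutes.

1 hour 25 minutes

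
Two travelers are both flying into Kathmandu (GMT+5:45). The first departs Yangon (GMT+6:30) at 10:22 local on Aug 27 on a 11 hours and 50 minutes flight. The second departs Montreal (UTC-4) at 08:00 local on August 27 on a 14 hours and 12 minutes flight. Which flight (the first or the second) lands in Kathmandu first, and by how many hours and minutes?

the first, by 10 hours 30 minutes

Flight 1 in UTC: 10:22 − 6:30 = 03:52 on Aug 27.
+11 hours 50 minutes → arrive 15:42 UTC on Aug 27.
Flight 2 in UTC: 08:00 + 4:00 = 12:00 on Aug 27.
+14 hours 12 minutes → arrive 02:12 UTC on Aug 28.
Flight 1 lands earlier by 10 hours 30 minutes.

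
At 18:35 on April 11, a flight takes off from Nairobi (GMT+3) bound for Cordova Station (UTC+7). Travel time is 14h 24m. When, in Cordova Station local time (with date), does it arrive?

12:59 on April 12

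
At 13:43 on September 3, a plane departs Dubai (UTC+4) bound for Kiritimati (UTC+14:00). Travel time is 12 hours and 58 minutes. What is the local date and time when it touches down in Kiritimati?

Convert departure to UTC: 13:43 − 4:00 = 09:43 UTC on Sep 3.
Add 12 hours 58 minutes travel time → 22:41 UTC.
Kiritimati is UTC+14:00, so local arrival = 22:41 + 14:00 = 12:41 on Sep 4.

12:41 on September 4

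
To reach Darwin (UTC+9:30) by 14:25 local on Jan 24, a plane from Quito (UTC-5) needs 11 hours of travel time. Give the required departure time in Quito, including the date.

Target arrival in UTC: 14:25 − 9:30 = 04:55 on Jan 24.
Subtract 11 hours → departure 17:55 UTC on Jan 23.
Quito is UTC−5:00: 17:55 − 5:00 = 12:55 on Jan 23.

12:55 on Jan 23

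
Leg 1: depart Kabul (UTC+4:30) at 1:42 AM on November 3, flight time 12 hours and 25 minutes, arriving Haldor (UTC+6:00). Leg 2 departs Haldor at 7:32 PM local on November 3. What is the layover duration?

Convert departure to UTC: 1:42 AM − 4:30 = 9:12 PM UTC on Nov 2.
Add 12 hours 25 minutes flight time → 9:37 AM UTC (Nov 3).
Haldor is UTC+6:00, so local arrival = 9:37 AM + 6:00 = 3:37 PM on Nov 3.
Layover = 7:32 PM − 3:37 PM = 3 hours 55 minutes.

3 hours 55 minutes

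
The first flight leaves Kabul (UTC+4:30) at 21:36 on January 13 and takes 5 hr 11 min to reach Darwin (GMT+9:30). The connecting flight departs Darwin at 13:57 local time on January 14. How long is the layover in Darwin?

6 hours 10 minutes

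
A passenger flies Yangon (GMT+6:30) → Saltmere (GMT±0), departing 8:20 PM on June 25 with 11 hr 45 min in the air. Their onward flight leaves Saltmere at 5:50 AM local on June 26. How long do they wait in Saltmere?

Convert departure to UTC: 8:20 PM − 6:30 = 1:50 PM UTC on Jun 25.
Add 11 hours 45 minutes flight time → 1:35 AM UTC (Jun 26).
Saltmere is UTC+0, so local arrival is the same: 1:35 AM on Jun 26.
Layover = 5:50 AM − 1:35 AM = 4 hours 15 minutes.

4 hours 15 minutes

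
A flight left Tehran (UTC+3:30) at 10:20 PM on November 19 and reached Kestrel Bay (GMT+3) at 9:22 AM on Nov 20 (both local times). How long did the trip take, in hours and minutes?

Kestrel Bay is 0:30 behind Tehran.
Clock-face elapsed time (ignoring zones) is 11 hours 2 minutes.
Actual elapsed = 11 hours 2 minutes + 0:30 = 11 hours 32 minutes.

11 hours 32 minutes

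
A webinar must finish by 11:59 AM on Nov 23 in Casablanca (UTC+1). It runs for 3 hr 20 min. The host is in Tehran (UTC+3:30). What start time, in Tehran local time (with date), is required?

Target end time in UTC: 11:59 AM − 1:00 = 10:59 AM on Nov 23.
Subtract 3 hours 20 minutes → start 7:39 AM UTC on Nov 23.
Tehran is UTC+3:30: 7:39 AM + 3:30 = 11:09 AM on Nov 23.

11:09 AM on Nov 23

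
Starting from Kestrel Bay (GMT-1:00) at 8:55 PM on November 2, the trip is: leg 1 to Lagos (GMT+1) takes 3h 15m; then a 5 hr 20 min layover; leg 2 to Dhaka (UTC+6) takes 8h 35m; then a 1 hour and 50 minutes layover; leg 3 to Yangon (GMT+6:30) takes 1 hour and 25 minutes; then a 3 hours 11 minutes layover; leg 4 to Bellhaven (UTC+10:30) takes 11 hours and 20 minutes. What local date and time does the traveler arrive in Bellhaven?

7:21 PM on Nov 4

Convert departure to UTC: 8:55 PM + 1:00 = 9:55 PM UTC on Nov 2.
Add 3 hours and 15 minutes leg 1 → 1:10 AM UTC (Nov 3).
Add 5 hours 20 minutes layover in Lagos → 6:30 AM UTC.
Add 8 hours and 35 minutes leg 2 → 3:05 PM UTC.
Add 1 hour and 50 minutes layover in Dhaka → 4:55 PM UTC.
Add 1 hour 25 minutes leg 3 → 6:20 PM UTC.
Add 3 hours and 11 minutes layover in Yangon → 9:31 PM UTC.
Add 11 hours 20 minutes leg 4 → 8:51 AM UTC (Nov 4).
Bellhaven is UTC+10:30, so local arrival = 8:51 AM + 10:30 = 7:21 PM on Nov 4.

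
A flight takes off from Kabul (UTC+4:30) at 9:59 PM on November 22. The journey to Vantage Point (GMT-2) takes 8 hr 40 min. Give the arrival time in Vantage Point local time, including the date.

12:09 AM on November 23

Convert departure to UTC: 9:59 PM − 4:30 = 5:29 PM UTC on Nov 22.
Add 8 hours 40 minutes travel time → 2:09 AM UTC (Nov 23).
Vantage Point is UTC−2:00, so local arrival = 2:09 AM − 2:00 = 12:09 AM on Nov 23.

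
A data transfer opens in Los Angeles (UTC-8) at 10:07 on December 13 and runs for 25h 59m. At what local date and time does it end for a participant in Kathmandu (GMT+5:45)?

Convert start to UTC: 10:07 + 8:00 = 18:07 UTC on Dec 13.
Add 25 hours 59 minutes duration → 20:06 UTC (Dec 14).
Kathmandu is UTC+5:45, so local end time = 20:06 + 5:45 = 01:51 on Dec 15.

01:51 on December 15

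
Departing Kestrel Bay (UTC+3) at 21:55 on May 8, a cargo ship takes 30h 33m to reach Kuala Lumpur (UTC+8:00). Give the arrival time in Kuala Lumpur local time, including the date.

Kuala Lumpur is 5:00 ahead of Kestrel Bay.
After 30 hours 33 minutes it is 04:28 (May 10) in Kestrel Bay.
Shift by the zone difference: 04:28 + 5:00 = 09:28 on May 10 in Kuala Lumpur.

09:28 on May 10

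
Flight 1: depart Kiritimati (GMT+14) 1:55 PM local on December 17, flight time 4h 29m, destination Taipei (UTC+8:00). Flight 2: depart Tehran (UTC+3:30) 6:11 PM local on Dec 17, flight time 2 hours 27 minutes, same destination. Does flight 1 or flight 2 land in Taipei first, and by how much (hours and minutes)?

Flight 1 in UTC: 1:55 PM − 14:00 = 11:55 PM on Dec 16.
+4 hours and 29 minutes → arrive 4:24 AM UTC on Dec 17.
Flight 2 in UTC: 6:11 PM − 3:30 = 2:41 PM on Dec 17.
+2 hours 27 minutes → arrive 5:08 PM UTC on Dec 17.
Flight 1 lands earlier by 12 hours 44 minutes.

the first, by 12 hours 44 minutes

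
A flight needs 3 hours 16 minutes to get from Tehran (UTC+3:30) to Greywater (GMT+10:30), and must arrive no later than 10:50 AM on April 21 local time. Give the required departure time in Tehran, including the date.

Target arrival in UTC: 10:50 AM − 10:30 = 12:20 AM on Apr 21.
Subtract 3 hours and 16 minutes → departure 9:04 PM UTC on Apr 20.
Tehran is UTC+3:30: 9:04 PM + 3:30 = 12:34 AM on Apr 21.

12:34 AM on April 21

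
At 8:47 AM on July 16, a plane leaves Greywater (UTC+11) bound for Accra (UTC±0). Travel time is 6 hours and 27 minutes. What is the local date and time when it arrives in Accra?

4:14 AM on July 16

Convert departure to UTC: 8:47 AM − 11:00 = 9:47 PM UTC on Jul 15.
Add 6 hours 27 minutes travel time → 4:14 AM UTC (Jul 16).
Accra is UTC+0, so local arrival is the same: 4:14 AM on Jul 16.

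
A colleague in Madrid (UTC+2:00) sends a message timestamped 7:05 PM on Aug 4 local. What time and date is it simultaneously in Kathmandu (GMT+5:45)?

In UTC: 7:05 PM − 2:00 = 5:05 PM on Aug 4.
Kathmandu is UTC+5:45: 5:05 PM + 5:45 = 10:50 PM on Aug 4.

10:50 PM on August 4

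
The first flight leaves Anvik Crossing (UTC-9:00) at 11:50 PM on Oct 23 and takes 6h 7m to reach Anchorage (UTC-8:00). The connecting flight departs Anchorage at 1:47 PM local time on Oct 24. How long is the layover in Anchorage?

Convert departure to UTC: 11:50 PM + 9:00 = 8:50 AM UTC on Oct 24.
Add 6 hours 7 minutes flight time → 2:57 PM UTC.
Anchorage is UTC−8:00, so local arrival = 2:57 PM − 8:00 = 6:57 AM on Oct 24.
Layover = 1:47 PM − 6:57 AM = 6 hours 50 minutes.

6 hours 50 minutes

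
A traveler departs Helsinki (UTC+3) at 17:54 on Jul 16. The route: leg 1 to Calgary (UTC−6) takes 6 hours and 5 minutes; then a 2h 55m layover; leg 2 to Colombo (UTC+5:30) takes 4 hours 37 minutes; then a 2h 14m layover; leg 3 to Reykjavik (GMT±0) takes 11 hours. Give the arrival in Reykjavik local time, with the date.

17:45 on Jul 17

Convert departure to UTC: 17:54 − 3:00 = 14:54 UTC on Jul 16.
Add 6 hours 5 minutes leg 1 → 20:59 UTC.
Add 2 hours 55 minutes layover in Calgary → 23:54 UTC.
Add 4 hours and 37 minutes leg 2 → 04:31 UTC (Jul 17).
Add 2 hours and 14 minutes layover in Colombo → 06:45 UTC.
Add 11 hours leg 3 → 17:45 UTC.
Reykjavik is UTC+0, so local arrival is the same: 17:45 on Jul 17.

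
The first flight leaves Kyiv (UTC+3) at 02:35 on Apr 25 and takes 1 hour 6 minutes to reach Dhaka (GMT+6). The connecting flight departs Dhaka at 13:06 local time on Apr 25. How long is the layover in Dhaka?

6 hours 25 minutes

Convert departure to UTC: 02:35 − 3:00 = 23:35 UTC on Apr 24.
Add 1 hour and 6 minutes flight time → 00:41 UTC (Apr 25).
Dhaka is UTC+6:00, so local arrival = 00:41 + 6:00 = 06:41 on Apr 25.
Layover = 13:06 − 06:41 = 6 hours 25 minutes.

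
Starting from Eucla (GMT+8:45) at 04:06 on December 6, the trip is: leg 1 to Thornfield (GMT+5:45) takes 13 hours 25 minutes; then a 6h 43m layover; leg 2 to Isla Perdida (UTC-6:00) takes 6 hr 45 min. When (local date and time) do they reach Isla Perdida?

16:14 on Dec 6

Convert departure to UTC: 04:06 − 8:45 = 19:21 UTC on Dec 5.
Add 13 hours and 25 minutes leg 1 → 08:46 UTC (Dec 6).
Add 6 hours and 43 minutes layover in Thornfield → 15:29 UTC.
Add 6 hours and 45 minutes leg 2 → 22:14 UTC.
Isla Perdida is UTC−6:00, so local arrival = 22:14 − 6:00 = 16:14 on Dec 6.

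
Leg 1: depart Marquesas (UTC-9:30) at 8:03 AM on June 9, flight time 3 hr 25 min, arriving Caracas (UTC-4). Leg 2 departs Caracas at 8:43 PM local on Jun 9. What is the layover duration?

3 hours 45 minutes

Convert departure to UTC: 8:03 AM + 9:30 = 5:33 PM UTC on Jun 9.
Add 3 hours and 25 minutes flight time → 8:58 PM UTC.
Caracas is UTC−4:00, so local arrival = 8:58 PM − 4:00 = 4:58 PM on Jun 9.
Layover = 8:43 PM − 4:58 PM = 3 hours 45 minutes.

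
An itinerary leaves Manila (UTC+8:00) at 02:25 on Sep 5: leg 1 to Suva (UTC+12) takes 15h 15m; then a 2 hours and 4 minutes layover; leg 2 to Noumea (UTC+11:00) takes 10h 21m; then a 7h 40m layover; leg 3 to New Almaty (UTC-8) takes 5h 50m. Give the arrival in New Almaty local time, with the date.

Convert departure to UTC: 02:25 − 8:00 = 18:25 UTC on Sep 4.
Add 15 hours 15 minutes leg 1 → 09:40 UTC (Sep 5).
Add 2 hours 4 minutes layover in Suva → 11:44 UTC.
Add 10 hours and 21 minutes leg 2 → 22:05 UTC.
Add 7 hours 40 minutes layover in Noumea → 05:45 UTC (Sep 6).
Add 5 hours 50 minutes leg 3 → 11:35 UTC.
New Almaty is UTC−8:00, so local arrival = 11:35 − 8:00 = 03:35 on Sep 6.

03:35 on September 6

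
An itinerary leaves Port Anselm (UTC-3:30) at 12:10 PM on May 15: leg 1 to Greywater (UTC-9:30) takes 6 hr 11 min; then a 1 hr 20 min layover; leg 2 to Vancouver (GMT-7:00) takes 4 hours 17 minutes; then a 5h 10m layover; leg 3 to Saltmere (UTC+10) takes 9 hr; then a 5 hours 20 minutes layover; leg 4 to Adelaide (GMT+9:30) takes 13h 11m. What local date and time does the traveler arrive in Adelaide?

Convert departure to UTC: 12:10 PM + 3:30 = 3:40 PM UTC on May 15.
Add 6 hours 11 minutes leg 1 → 9:51 PM UTC.
Add 1 hour and 20 minutes layover in Greywater → 11:11 PM UTC.
Add 4 hours 17 minutes leg 2 → 3:28 AM UTC (May 16).
Add 5 hours and 10 minutes layover in Vancouver → 8:38 AM UTC.
Add 9 hours leg 3 → 5:38 PM UTC.
Add 5 hours and 20 minutes layover in Saltmere → 10:58 PM UTC.
Add 13 hours and 11 minutes leg 4 → 12:09 PM UTC (May 17).
Adelaide is UTC+9:30, so local arrival = 12:09 PM + 9:30 = 9:39 PM on May 17.

9:39 PM on May 17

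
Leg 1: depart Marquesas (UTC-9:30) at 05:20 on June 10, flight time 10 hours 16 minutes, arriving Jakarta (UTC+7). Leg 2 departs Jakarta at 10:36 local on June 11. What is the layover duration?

Convert departure to UTC: 05:20 + 9:30 = 14:50 UTC on Jun 10.
Add 10 hours 16 minutes flight time → 01:06 UTC (Jun 11).
Jakarta is UTC+7:00, so local arrival = 01:06 + 7:00 = 08:06 on Jun 11.
Layover = 10:36 − 08:06 = 2 hours 30 minutes.

2 hours 30 minutes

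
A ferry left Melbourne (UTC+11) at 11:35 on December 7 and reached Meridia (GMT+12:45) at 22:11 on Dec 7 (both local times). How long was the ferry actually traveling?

8 hours 51 minutes

Departure in UTC: 11:35 − 11:00 = 00:35 on Dec 7.
Arrival in UTC: 22:11 − 12:45 = 09:26 on Dec 7.
Elapsed = 09:26 − 00:35 = 8 hours 51 minutes.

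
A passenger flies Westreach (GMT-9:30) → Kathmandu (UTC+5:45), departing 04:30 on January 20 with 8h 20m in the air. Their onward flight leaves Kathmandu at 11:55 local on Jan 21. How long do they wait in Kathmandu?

Convert departure to UTC: 04:30 + 9:30 = 14:00 UTC on Jan 20.
Add 8 hours 20 minutes flight time → 22:20 UTC.
Kathmandu is UTC+5:45, so local arrival = 22:20 + 5:45 = 04:05 on Jan 21.
Layover = 11:55 − 04:05 = 7 hours 50 minutes.

7 hours 50 minutes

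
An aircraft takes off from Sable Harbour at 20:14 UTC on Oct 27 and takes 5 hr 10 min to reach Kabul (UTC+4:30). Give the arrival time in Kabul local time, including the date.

05:54 on Oct 28

Departure is given in UTC: 20:14 on Oct 27.
Add 5 hours 10 minutes → 01:24 UTC (Oct 28).
Kabul is UTC+4:30: 01:24 + 4:30 = 05:54 on Oct 28.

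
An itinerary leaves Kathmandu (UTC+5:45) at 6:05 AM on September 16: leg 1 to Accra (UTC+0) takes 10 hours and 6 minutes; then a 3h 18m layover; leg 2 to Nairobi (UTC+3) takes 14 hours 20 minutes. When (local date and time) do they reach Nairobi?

7:04 AM on Sep 17

Convert departure to UTC: 6:05 AM − 5:45 = 12:20 AM UTC on Sep 16.
Add 10 hours 6 minutes leg 1 → 10:26 AM UTC.
Add 3 hours 18 minutes layover in Accra → 1:44 PM UTC.
Add 14 hours 20 minutes leg 2 → 4:04 AM UTC (Sep 17).
Nairobi is UTC+3:00, so local arrival = 4:04 AM + 3:00 = 7:04 AM on Sep 17.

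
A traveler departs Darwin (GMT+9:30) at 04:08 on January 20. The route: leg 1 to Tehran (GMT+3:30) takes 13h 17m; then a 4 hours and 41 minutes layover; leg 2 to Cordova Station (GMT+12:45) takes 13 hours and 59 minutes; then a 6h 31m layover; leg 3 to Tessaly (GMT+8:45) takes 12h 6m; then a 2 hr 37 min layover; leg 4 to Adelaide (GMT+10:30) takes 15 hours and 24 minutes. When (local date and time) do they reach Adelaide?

01:43 on January 23

Convert departure to UTC: 04:08 − 9:30 = 18:38 UTC on Jan 19.
Add 13 hours and 17 minutes leg 1 → 07:55 UTC (Jan 20).
Add 4 hours and 41 minutes layover in Tehran → 12:36 UTC.
Add 13 hours and 59 minutes leg 2 → 02:35 UTC (Jan 21).
Add 6 hours 31 minutes layover in Cordova Station → 09:06 UTC.
Add 12 hours and 6 minutes leg 3 → 21:12 UTC.
Add 2 hours and 37 minutes layover in Tessaly → 23:49 UTC.
Add 15 hours and 24 minutes leg 4 → 15:13 UTC (Jan 22).
Adelaide is UTC+10:30, so local arrival = 15:13 + 10:30 = 01:43 on Jan 23.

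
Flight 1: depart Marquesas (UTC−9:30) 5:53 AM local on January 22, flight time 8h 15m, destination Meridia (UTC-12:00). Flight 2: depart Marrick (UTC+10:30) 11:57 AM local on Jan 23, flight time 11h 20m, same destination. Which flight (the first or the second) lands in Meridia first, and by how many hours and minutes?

Flight 1 in UTC: 5:53 AM + 9:30 = 3:23 PM on Jan 22.
+8 hours and 15 minutes → arrive 11:38 PM UTC on Jan 22.
Flight 2 in UTC: 11:57 AM − 10:30 = 1:27 AM on Jan 23.
+11 hours and 20 minutes → arrive 12:47 PM UTC on Jan 23.
Flight 1 lands earlier by 13 hours 9 minutes.

the first, by 13 hours 9 minutes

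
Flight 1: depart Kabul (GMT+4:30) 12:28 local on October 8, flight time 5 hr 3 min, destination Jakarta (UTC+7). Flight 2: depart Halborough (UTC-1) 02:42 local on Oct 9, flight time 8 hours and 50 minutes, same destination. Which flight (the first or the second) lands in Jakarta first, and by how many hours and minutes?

Flight 1 in UTC: 12:28 − 4:30 = 07:58 on Oct 8.
+5 hours 3 minutes → arrive 13:01 UTC on Oct 8.
Flight 2 in UTC: 02:42 + 1:00 = 03:42 on Oct 9.
+8 hours 50 minutes → arrive 12:32 UTC on Oct 9.
Flight 1 lands earlier by 23 hours 31 minutes.

the first, by 23 hours 31 minutes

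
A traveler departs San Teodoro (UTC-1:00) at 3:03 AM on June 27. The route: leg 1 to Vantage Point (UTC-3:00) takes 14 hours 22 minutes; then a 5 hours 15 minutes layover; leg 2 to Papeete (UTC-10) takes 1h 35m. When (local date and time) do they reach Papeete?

3:15 PM on Jun 27

Convert departure to UTC: 3:03 AM + 1:00 = 4:03 AM UTC on Jun 27.
Add 14 hours 22 minutes leg 1 → 6:25 PM UTC.
Add 5 hours 15 minutes layover in Vantage Point → 11:40 PM UTC.
Add 1 hour 35 minutes leg 2 → 1:15 AM UTC (Jun 28).
Papeete is UTC−10:00, so local arrival = 1:15 AM − 10:00 = 3:15 PM on Jun 27.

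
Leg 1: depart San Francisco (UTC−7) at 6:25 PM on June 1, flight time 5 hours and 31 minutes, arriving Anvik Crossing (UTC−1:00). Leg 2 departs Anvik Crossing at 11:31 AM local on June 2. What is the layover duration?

5 hours 35 minutes

Convert departure to UTC: 6:25 PM + 7:00 = 1:25 AM UTC on Jun 2.
Add 5 hours and 31 minutes flight time → 6:56 AM UTC.
Anvik Crossing is UTC−1:00, so local arrival = 6:56 AM − 1:00 = 5:56 AM on Jun 2.
Layover = 11:31 AM − 5:56 AM = 5 hours 35 minutes.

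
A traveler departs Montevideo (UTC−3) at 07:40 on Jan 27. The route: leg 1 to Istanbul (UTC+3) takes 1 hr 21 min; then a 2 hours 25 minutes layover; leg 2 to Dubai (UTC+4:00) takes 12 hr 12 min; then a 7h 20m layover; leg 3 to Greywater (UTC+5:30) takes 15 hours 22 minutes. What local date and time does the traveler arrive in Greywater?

06:50 on January 29

Convert departure to UTC: 07:40 + 3:00 = 10:40 UTC on Jan 27.
Add 1 hour 21 minutes leg 1 → 12:01 UTC.
Add 2 hours and 25 minutes layover in Istanbul → 14:26 UTC.
Add 12 hours and 12 minutes leg 2 → 02:38 UTC (Jan 28).
Add 7 hours and 20 minutes layover in Dubai → 09:58 UTC.
Add 15 hours 22 minutes leg 3 → 01:20 UTC (Jan 29).
Greywater is UTC+5:30, so local arrival = 01:20 + 5:30 = 06:50 on Jan 29.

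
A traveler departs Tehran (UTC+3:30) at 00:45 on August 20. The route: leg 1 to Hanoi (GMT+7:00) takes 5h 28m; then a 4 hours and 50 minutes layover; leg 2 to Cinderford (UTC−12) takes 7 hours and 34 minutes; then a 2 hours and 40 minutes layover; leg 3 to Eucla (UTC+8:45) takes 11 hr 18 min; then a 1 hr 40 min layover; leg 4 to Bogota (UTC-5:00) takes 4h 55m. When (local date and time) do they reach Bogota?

Convert departure to UTC: 00:45 − 3:30 = 21:15 UTC on Aug 19.
Add 5 hours and 28 minutes leg 1 → 02:43 UTC (Aug 20).
Add 4 hours 50 minutes layover in Hanoi → 07:33 UTC.
Add 7 hours 34 minutes leg 2 → 15:07 UTC.
Add 2 hours 40 minutes layover in Cinderford → 17:47 UTC.
Add 11 hours and 18 minutes leg 3 → 05:05 UTC (Aug 21).
Add 1 hour and 40 minutes layover in Eucla → 06:45 UTC.
Add 4 hours 55 minutes leg 4 → 11:40 UTC.
Bogota is UTC−5:00, so local arrival = 11:40 − 5:00 = 06:40 on Aug 21.

06:40 on August 21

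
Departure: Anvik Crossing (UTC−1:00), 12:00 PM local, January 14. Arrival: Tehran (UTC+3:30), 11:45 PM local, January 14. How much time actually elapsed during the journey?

7 hours 15 minutes

Departure in UTC: 12:00 PM + 1:00 = 1:00 PM on Jan 14.
Arrival in UTC: 11:45 PM − 3:30 = 8:15 PM on Jan 14.
Elapsed = 8:15 PM − 1:00 PM = 7 hours 15 minutes.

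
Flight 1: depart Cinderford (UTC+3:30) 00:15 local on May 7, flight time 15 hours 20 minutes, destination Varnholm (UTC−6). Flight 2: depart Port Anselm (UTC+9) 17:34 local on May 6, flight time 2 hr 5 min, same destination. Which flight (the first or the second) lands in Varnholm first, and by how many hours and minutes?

the second, by 25 hours 26 minutes

Flight 1 in UTC: 00:15 − 3:30 = 20:45 on May 6.
+15 hours and 20 minutes → arrive 12:05 UTC on May 7.
Flight 2 in UTC: 17:34 − 9:00 = 08:34 on May 6.
+2 hours and 5 minutes → arrive 10:39 UTC on May 6.
Flight 2 lands earlier by 25 hours 26 minutes.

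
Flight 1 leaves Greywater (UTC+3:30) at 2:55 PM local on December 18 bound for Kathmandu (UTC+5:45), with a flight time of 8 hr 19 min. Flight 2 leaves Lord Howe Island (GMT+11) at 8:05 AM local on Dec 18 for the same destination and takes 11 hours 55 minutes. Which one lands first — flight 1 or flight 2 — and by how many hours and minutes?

the second, by 10 hours 44 minutes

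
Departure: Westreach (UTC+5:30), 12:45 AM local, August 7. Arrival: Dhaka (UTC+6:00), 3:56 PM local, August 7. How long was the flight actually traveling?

Departure in UTC: 12:45 AM − 5:30 = 7:15 PM on Aug 6.
Arrival in UTC: 3:56 PM − 6:00 = 9:56 AM on Aug 7.
Elapsed = 9:56 AM − 7:15 PM (+1 day) = 14 hours 41 minutes.

14 hours 41 minutes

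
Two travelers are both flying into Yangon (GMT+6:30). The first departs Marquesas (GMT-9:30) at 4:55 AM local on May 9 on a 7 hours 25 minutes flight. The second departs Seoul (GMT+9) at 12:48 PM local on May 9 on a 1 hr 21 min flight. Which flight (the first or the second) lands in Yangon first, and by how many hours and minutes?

the second, by 16 hours 41 minutes

Flight 1 in UTC: 4:55 AM + 9:30 = 2:25 PM on May 9.
+7 hours 25 minutes → arrive 9:50 PM UTC on May 9.
Flight 2 in UTC: 12:48 PM − 9:00 = 3:48 AM on May 9.
+1 hour 21 minutes → arrive 5:09 AM UTC on May 9.
Flight 2 lands earlier by 16 hours 41 minutes.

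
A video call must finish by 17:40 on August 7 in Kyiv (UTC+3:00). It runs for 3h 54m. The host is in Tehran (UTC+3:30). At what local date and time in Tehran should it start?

14:16 on August 7

Target end time in UTC: 17:40 − 3:00 = 14:40 on Aug 7.
Subtract 3 hours and 54 minutes → start 10:46 UTC on Aug 7.
Tehran is UTC+3:30: 10:46 + 3:30 = 14:16 on Aug 7.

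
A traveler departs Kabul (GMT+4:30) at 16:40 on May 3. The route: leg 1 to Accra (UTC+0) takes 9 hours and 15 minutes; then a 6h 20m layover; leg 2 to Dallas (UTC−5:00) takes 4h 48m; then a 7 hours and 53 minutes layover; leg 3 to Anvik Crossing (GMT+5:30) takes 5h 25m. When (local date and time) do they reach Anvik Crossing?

Convert departure to UTC: 16:40 − 4:30 = 12:10 UTC on May 3.
Add 9 hours and 15 minutes leg 1 → 21:25 UTC.
Add 6 hours 20 minutes layover in Accra → 03:45 UTC (May 4).
Add 4 hours and 48 minutes leg 2 → 08:33 UTC.
Add 7 hours 53 minutes layover in Dallas → 16:26 UTC.
Add 5 hours and 25 minutes leg 3 → 21:51 UTC.
Anvik Crossing is UTC+5:30, so local arrival = 21:51 + 5:30 = 03:21 on May 5.

03:21 on May 5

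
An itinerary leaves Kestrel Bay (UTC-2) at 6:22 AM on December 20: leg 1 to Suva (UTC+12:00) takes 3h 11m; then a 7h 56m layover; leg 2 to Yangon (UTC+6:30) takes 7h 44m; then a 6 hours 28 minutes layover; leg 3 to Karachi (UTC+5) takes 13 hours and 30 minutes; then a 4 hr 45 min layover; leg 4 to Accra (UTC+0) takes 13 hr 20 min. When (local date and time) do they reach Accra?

Convert departure to UTC: 6:22 AM + 2:00 = 8:22 AM UTC on Dec 20.
Add 3 hours 11 minutes leg 1 → 11:33 AM UTC.
Add 7 hours 56 minutes layover in Suva → 7:29 PM UTC.
Add 7 hours and 44 minutes leg 2 → 3:13 AM UTC (Dec 21).
Add 6 hours 28 minutes layover in Yangon → 9:41 AM UTC.
Add 13 hours and 30 minutes leg 3 → 11:11 PM UTC.
Add 4 hours 45 minutes layover in Karachi → 3:56 AM UTC (Dec 22).
Add 13 hours and 20 minutes leg 4 → 5:16 PM UTC.
Accra is UTC+0, so local arrival is the same: 5:16 PM on Dec 22.

5:16 PM on December 22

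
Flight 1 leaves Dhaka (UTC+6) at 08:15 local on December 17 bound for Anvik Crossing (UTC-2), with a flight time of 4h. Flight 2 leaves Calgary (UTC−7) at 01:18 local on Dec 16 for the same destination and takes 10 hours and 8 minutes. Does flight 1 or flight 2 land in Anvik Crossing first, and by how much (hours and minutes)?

Flight 1 in UTC: 08:15 − 6:00 = 02:15 on Dec 17.
+4 hours → arrive 06:15 UTC on Dec 17.
Flight 2 in UTC: 01:18 + 7:00 = 08:18 on Dec 16.
+10 hours and 8 minutes → arrive 18:26 UTC on Dec 16.
Flight 2 lands earlier by 11 hours 49 minutes.

the second, by 11 hours 49 minutes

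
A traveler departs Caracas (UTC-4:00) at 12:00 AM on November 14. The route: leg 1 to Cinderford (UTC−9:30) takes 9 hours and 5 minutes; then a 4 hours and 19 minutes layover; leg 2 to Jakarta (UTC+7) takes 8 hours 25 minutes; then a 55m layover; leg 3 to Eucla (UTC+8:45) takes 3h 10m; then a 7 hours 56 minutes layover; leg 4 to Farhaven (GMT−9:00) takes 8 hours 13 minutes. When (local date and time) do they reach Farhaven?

Convert departure to UTC: 12:00 AM + 4:00 = 4:00 AM UTC on Nov 14.
Add 9 hours 5 minutes leg 1 → 1:05 PM UTC.
Add 4 hours and 19 minutes layover in Cinderford → 5:24 PM UTC.
Add 8 hours and 25 minutes leg 2 → 1:49 AM UTC (Nov 15).
Add 55 minutes layover in Jakarta → 2:44 AM UTC.
Add 3 hours 10 minutes leg 3 → 5:54 AM UTC.
Add 7 hours and 56 minutes layover in Eucla → 1:50 PM UTC.
Add 8 hours and 13 minutes leg 4 → 10:03 PM UTC.
Farhaven is UTC−9:00, so local arrival = 10:03 PM − 9:00 = 1:03 PM on Nov 15.

1:03 PM on November 15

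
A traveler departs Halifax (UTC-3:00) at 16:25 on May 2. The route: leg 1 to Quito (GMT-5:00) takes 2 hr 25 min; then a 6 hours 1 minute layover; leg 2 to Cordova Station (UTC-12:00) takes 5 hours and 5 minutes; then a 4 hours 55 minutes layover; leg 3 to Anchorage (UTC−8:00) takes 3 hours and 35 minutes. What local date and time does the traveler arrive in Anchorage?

Convert departure to UTC: 16:25 + 3:00 = 19:25 UTC on May 2.
Add 2 hours 25 minutes leg 1 → 21:50 UTC.
Add 6 hours 1 minute layover in Quito → 03:51 UTC (May 3).
Add 5 hours 5 minutes leg 2 → 08:56 UTC.
Add 4 hours and 55 minutes layover in Cordova Station → 13:51 UTC.
Add 3 hours 35 minutes leg 3 → 17:26 UTC.
Anchorage is UTC−8:00, so local arrival = 17:26 − 8:00 = 09:26 on May 3.

09:26 on May 3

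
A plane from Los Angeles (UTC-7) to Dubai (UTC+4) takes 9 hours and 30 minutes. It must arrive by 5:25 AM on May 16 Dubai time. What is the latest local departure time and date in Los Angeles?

8:55 AM on May 15

Target arrival in UTC: 5:25 AM − 4:00 = 1:25 AM on May 16.
Subtract 9 hours and 30 minutes → departure 3:55 PM UTC on May 15.
Los Angeles is UTC−7:00: 3:55 PM − 7:00 = 8:55 AM on May 15.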